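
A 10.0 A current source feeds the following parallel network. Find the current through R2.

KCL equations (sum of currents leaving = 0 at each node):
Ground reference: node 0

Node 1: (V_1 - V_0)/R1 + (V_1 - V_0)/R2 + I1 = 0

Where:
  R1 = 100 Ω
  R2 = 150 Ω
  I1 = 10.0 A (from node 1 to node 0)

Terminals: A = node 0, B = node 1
All resistors sit directly between nodes 0 and 1, so they are in parallel and share one voltage V; the full source current 10 A splits among them.
1/R_par = 1/100 + 1/150 = 0.01667 S  =>  R_par = 60 Ω
V = I × R_par = 10 × 60 = 600 V
I_R2 = V/R2 = 600/150 = 4 A

Final answer: 4 A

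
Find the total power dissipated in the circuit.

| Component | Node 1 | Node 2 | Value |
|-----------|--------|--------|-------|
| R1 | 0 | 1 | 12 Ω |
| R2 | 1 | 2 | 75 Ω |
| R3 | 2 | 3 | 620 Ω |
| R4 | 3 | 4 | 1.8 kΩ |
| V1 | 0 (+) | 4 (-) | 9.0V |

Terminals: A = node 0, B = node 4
Nodal analysis, taking node 4 as the 0 V reference.
Source V1 fixes V_0 = 9 V.
KCL at each unknown node (sum of currents leaving = 0; resistances in Ω):
  Node 1: (V_1 - 9)/12 + (V_1 - V_2)/75 = 0
  Node 2: (V_2 - V_1)/75 + (V_2 - V_3)/620 = 0
  Node 3: (V_3 - V_2)/620 + (V_3 - 0)/1800 = 0
Collecting terms (coefficients in siemens):
  0.09667·V_1 - 0.01333·V_2 = 0.75
  0.01495·V_2 - 0.01333·V_1 - 0.001613·V_3 = 0
  0.002168·V_3 - 0.001613·V_2 = 0
Solving these 3 simultaneous equations (Gaussian elimination) gives:
  V_1 = 8.957 V, V_2 = 8.688 V, V_3 = 6.462 V
Power in each resistor, P = (ΔV)²/R:
  P_R1 = (9 - 8.957)²/12 = 0.0001547 W
  P_R2 = (8.957 - 8.688)²/75 = 0.0009666 W
  P_R3 = (8.688 - 6.462)²/620 = 0.00799 W
  P_R4 = (6.462 - 0)²/1800 = 0.0232 W
P_total = P_R1 + P_R2 + P_R3 + P_R4 = 0.03231 W

Final answer: 0.03231 W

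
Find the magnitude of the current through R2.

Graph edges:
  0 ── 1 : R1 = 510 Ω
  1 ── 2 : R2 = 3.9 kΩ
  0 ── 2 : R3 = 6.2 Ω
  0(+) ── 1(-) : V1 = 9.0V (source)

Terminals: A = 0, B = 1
Nodal analysis, taking node 1 as the 0 V reference.
Source V1 fixes V_0 = 9 V.
KCL at each unknown node (sum of currents leaving = 0; resistances in Ω):
  Node 2: (V_2 - 0)/3900 + (V_2 - 9)/6.2 = 0
Collecting terms: 0.1615 × V_2 = 1.452  =>  V_2 = 8.986 V
I_R2 = (V_1 - V_2)/R2 = (0 - 8.986)/3900 = -0.002304 A
|I_R2| = 0.002304 A

Final answer: |I_R2| = 0.002304 A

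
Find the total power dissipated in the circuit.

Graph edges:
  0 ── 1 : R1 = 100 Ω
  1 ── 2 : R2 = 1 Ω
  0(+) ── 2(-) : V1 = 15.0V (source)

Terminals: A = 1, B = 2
Nodal analysis, taking node 2 as the 0 V reference.
Source V1 fixes V_0 = 15 V.
KCL at each unknown node (sum of currents leaving = 0; resistances in Ω):
  Node 1: (V_1 - 15)/100 + (V_1 - 0)/1 = 0
Collecting terms: 1.01 × V_1 = 0.15  =>  V_1 = 0.1485 V
Power in each resistor, P = (ΔV)²/R:
  P_R1 = (15 - 0.1485)²/100 = 2.206 W
  P_R2 = (0.1485 - 0)²/1 = 0.02206 W
P_total = P_R1 + P_R2 = 2.228 W

Final answer: 2.228 W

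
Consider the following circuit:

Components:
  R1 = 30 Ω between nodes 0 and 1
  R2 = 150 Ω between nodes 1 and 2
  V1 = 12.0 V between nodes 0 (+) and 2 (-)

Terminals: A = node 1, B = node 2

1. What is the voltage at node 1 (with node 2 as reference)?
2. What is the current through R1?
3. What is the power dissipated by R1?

Nodal analysis, taking node 2 as the 0 V reference.
Source V1 fixes V_0 = 12 V.
KCL at each unknown node (sum of currents leaving = 0; resistances in Ω):
  Node 1: (V_1 - 12)/30 + (V_1 - 0)/150 = 0
Collecting terms: 0.04 × V_1 = 0.4  =>  V_1 = 10 V
Part 1:
  Read off the nodal solution: V_1 = 10 V
Part 2:
  I_R1 = (V_0 - V_1)/R1 = (12 - 10)/30 = 0.06667 A
  Magnitude: I_R1 = 0.06667 A
Part 3:
  I_R1 = (V_0 - V_1)/R1 = (12 - 10)/30 = 0.06667 A
  P_R1 = I_R1² × R1 = (0.06667)² × 30 = 0.1333 W

Final answers:
1. V_1 = 10 V
2. I_R1 = 0.06667 A
3. P_R1 = 0.1333 W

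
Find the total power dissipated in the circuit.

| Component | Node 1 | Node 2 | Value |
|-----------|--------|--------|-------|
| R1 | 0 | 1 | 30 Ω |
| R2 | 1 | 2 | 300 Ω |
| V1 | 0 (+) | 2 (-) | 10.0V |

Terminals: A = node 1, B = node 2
Nodal analysis, taking node 2 as the 0 V reference.
Source V1 fixes V_0 = 10 V.
KCL at each unknown node (sum of currents leaving = 0; resistances in Ω):
  Node 1: (V_1 - 10)/30 + (V_1 - 0)/300 = 0
Collecting terms: 0.03667 × V_1 = 0.3333  =>  V_1 = 9.091 V
Power in each resistor, P = (ΔV)²/R:
  P_R1 = (10 - 9.091)²/30 = 0.02755 W
  P_R2 = (9.091 - 0)²/300 = 0.2755 W
P_total = P_R1 + P_R2 = 0.303 W

Final answer: 0.303 W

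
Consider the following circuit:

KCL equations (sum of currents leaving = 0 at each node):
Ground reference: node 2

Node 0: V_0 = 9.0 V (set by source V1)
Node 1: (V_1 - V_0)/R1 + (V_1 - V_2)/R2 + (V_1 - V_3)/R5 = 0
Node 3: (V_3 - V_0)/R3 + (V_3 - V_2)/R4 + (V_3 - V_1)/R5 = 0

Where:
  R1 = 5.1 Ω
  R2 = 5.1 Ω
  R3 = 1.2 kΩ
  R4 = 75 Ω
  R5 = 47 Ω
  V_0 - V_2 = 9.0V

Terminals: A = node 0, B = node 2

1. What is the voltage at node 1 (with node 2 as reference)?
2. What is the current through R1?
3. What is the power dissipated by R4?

Nodal analysis, taking node 2 as the 0 V reference.
Source V1 fixes V_0 = 9 V.
KCL at each unknown node (sum of currents leaving = 0; resistances in Ω):
  Node 1: (V_1 - 9)/5.1 + (V_1 - 0)/5.1 + (V_1 - V_3)/47 = 0
  Node 3: (V_3 - 9)/1200 + (V_3 - 0)/75 + (V_3 - V_1)/47 = 0
Collecting terms (coefficients in siemens):
  0.4134·V_1 - 0.02128·V_3 = 1.765
  0.03544·V_3 - 0.02128·V_1 = 0.0075
Determinant D = (0.4134)(0.03544) - (-0.02128)(-0.02128) = 0.0142
V_1 = [(1.765)(0.03544) - (-0.02128)(0.0075)]/D = 4.416 V
V_3 = [(0.4134)(0.0075) - (1.765)(-0.02128)]/D = 2.862 V
Part 1:
  Read off the nodal solution: V_1 = 4.416 V
Part 2:
  I_R1 = (V_0 - V_1)/R1 = (9 - 4.416)/5.1 = 0.8989 A
  Magnitude: I_R1 = 0.8989 A
Part 3:
  I_R4 = (V_2 - V_3)/R4 = (0 - 2.862)/75 = -0.03816 A
  P_R4 = I_R4² × R4 = (-0.03816)² × 75 = 0.1092 W

Final answers:
1. V_1 = 4.416 V
2. I_R1 = 0.8989 A
3. P_R4 = 0.1092 W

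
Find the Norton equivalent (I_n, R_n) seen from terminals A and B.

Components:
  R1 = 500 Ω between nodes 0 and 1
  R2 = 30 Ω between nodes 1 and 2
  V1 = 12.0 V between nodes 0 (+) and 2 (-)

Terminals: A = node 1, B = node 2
Find the Thévenin equivalent first; then I_n = V_th/R_th and R_n = R_th.
Step 1 — V_th is the open-circuit voltage V_A - V_B (nothing connected across the terminals).
Nodal analysis, taking node 2 as the 0 V reference.
Source V1 fixes V_0 = 12 V.
KCL at each unknown node (sum of currents leaving = 0; resistances in Ω):
  Node 1: (V_1 - 12)/500 + (V_1 - 0)/30 = 0
Collecting terms: 0.03533 × V_1 = 0.024  =>  V_1 = 0.6792 V
V_th = V_1 - V_2 = 0.6792 - 0 = 0.6792 V
Step 2 — R_th: zero the source — replace V1 by a short circuit (node 2 merges into node 0) — and find the resistance seen between A (node 1) and B (node 0).
Reduce the network between node 1 (A) and node 0 (B) by series/parallel combination:
  Rp1 = R1 ‖ R2 (parallel, both between nodes 0 and 1) = 1/(1/500 + 1/30) = 28.3 Ω
R_th = 28.3 Ω
I_n = V_th/R_th = 0.6792/28.3 = 0.024 A, and R_n = R_th = 28.3 Ω

Final answer: I_n = 0.024 A, R_n = 28.3 Ω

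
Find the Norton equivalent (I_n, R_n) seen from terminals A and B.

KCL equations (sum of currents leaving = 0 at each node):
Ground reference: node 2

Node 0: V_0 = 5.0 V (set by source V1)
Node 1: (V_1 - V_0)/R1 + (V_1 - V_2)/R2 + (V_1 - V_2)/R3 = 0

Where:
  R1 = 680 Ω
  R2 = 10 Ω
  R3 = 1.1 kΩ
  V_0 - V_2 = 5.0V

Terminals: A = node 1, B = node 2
Find the Thévenin equivalent first; then I_n = V_th/R_th and R_n = R_th.
Step 1 — V_th is the open-circuit voltage V_A - V_B (nothing connected across the terminals).
Nodal analysis, taking node 2 as the 0 V reference.
Source V1 fixes V_0 = 5 V.
KCL at each unknown node (sum of currents leaving = 0; resistances in Ω):
  Node 1: (V_1 - 5)/680 + (V_1 - 0)/10 + (V_1 - 0)/1100 = 0
Collecting terms: 0.1024 × V_1 = 0.007353  =>  V_1 = 0.07182 V
V_th = V_1 - V_2 = 0.07182 - 0 = 0.07182 V
Step 2 — R_th: zero the source — replace V1 by a short circuit (node 2 merges into node 0) — and find the resistance seen between A (node 1) and B (node 0).
Reduce the network between node 1 (A) and node 0 (B) by series/parallel combination:
  Rp1 = R1 ‖ R2 ‖ R3 (parallel, all between nodes 0 and 1) = 1/(1/680 + 1/10 + 1/1100) = 9.768 Ω
R_th = 9.768 Ω
I_n = V_th/R_th = 0.07182/9.768 = 0.007353 A, and R_n = R_th = 9.768 Ω

Final answer: I_n = 0.007353 A, R_n = 9.768 Ω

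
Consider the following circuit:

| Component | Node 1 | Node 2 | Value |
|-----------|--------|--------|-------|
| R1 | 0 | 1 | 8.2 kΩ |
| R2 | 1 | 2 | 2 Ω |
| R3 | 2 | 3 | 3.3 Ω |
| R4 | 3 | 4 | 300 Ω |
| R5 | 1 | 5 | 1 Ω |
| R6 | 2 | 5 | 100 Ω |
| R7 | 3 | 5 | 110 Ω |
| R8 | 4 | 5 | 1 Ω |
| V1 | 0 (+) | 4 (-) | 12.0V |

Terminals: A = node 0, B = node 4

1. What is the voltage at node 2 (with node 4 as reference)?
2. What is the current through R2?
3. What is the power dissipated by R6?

Nodal analysis, taking node 4 as the 0 V reference.
Source V1 fixes V_0 = 12 V.
KCL at each unknown node (sum of currents leaving = 0; resistances in Ω):
  Node 1: (V_1 - 12)/8200 + (V_1 - V_2)/2 + (V_1 - V_5)/1 = 0
  Node 2: (V_2 - V_1)/2 + (V_2 - V_3)/3.3 + (V_2 - V_5)/100 = 0
  Node 3: (V_3 - V_2)/3.3 + (V_3 - 0)/300 + (V_3 - V_5)/110 = 0
  Node 5: (V_5 - V_1)/1 + (V_5 - V_2)/100 + (V_5 - V_3)/110 + (V_5 - 0)/1 = 0
Collecting terms (coefficients in siemens):
  1.5·V_1 - 0.5·V_2 - 1·V_5 = 0.001463
  0.813·V_2 - 0.5·V_1 - 0.303·V_3 - 0.01·V_5 = 0
  0.3155·V_3 - 0.303·V_2 - 0.009091·V_5 = 0
  2.019·V_5 - 1·V_1 - 0.01·V_2 - 0.009091·V_3 = 0
Solving these 4 simultaneous equations (Gaussian elimination) gives:
  V_1 = 0.002882 V, V_2 = 0.002814 V, V_3 = 0.002745 V, V_5 = 0.001454 V
Part 1:
  Read off the nodal solution: V_2 = 0.002814 V
Part 2:
  I_R2 = (V_1 - V_2)/R2 = (0.002882 - 0.002814)/2 = 0.00003448 A
  Magnitude: I_R2 = 0.00003448 A
Part 3:
  I_R6 = (V_2 - V_5)/R6 = (0.002814 - 0.001454)/100 = 0.0000136 A
  P_R6 = I_R6² × R6 = (0.0000136)² × 100 = 0.00000001849 W

Final answers:
1. V_2 = 0.002814 V
2. I_R2 = 3.448e-05 A
3. P_R6 = 1.849e-08 W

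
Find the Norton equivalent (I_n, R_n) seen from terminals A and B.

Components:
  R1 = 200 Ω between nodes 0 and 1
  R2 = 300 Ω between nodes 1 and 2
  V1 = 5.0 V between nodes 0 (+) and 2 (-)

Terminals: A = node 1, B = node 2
Find the Thévenin equivalent first; then I_n = V_th/R_th and R_n = R_th.
Step 1 — V_th is the open-circuit voltage V_A - V_B (nothing connected across the terminals).
Nodal analysis, taking node 2 as the 0 V reference.
Source V1 fixes V_0 = 5 V.
KCL at each unknown node (sum of currents leaving = 0; resistances in Ω):
  Node 1: (V_1 - 5)/200 + (V_1 - 0)/300 = 0
Collecting terms: 0.008333 × V_1 = 0.025  =>  V_1 = 3 V
V_th = V_1 - V_2 = 3 - 0 = 3 V
Step 2 — R_th: zero the source — replace V1 by a short circuit (node 2 merges into node 0) — and find the resistance seen between A (node 1) and B (node 0).
Reduce the network between node 1 (A) and node 0 (B) by series/parallel combination:
  Rp1 = R1 ‖ R2 (parallel, both between nodes 0 and 1) = 1/(1/200 + 1/300) = 120 Ω
R_th = 120 Ω
I_n = V_th/R_th = 3/120 = 0.025 A, and R_n = R_th = 120 Ω

Final answer: I_n = 0.025 A, R_n = 120 Ω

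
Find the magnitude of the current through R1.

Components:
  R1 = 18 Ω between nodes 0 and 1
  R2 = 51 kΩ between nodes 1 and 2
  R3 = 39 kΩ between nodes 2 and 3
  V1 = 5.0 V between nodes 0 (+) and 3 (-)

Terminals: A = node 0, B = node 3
Nodal analysis, taking node 3 as the 0 V reference.
Source V1 fixes V_0 = 5 V.
KCL at each unknown node (sum of currents leaving = 0; resistances in Ω):
  Node 1: (V_1 - 5)/18 + (V_1 - V_2)/51000 = 0
  Node 2: (V_2 - V_1)/51000 + (V_2 - 0)/39000 = 0
Collecting terms (coefficients in siemens):
  0.05558·V_1 - 0.00001961·V_2 = 0.2778
  0.00004525·V_2 - 0.00001961·V_1 = 0
Determinant D = (0.05558)(0.00004525) - (-0.00001961)(-0.00001961) = 0.000002514
V_1 = [(0.2778)(0.00004525) - (-0.00001961)(0)]/D = 4.999 V
V_2 = [(0.05558)(0) - (0.2778)(-0.00001961)]/D = 2.166 V
I_R1 = (V_0 - V_1)/R1 = (5 - 4.999)/18 = 0.00005554 A
|I_R1| = 0.00005554 A

Final answer: |I_R1| = 5.554e-05 A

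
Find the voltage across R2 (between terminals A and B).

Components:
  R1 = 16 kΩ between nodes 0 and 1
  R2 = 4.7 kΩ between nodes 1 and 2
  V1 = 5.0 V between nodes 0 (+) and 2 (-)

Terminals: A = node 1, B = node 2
R1 and R2 are in series across V1 (node 0 → node 1 → node 2), and the output A–B is taken across R2, so this is a voltage divider.
Series current: I = V1/(R1 + R2) = 5/(16000 + 4700) = 5/20700 = 0.0002415 A
V_R2 = I × R2 = V1 × R2/(R1 + R2) = 5 × 4700/20700 = 1.135 V

Final answer: 1.135 V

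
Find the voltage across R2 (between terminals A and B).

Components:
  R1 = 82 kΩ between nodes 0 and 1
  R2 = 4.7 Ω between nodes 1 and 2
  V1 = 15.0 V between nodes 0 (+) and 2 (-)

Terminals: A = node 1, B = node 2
R1 and R2 are in series across V1 (node 0 → node 1 → node 2), and the output A–B is taken across R2, so this is a voltage divider.
Series current: I = V1/(R1 + R2) = 15/(82000 + 4.7) = 15/82000 = 0.0001829 A
V_R2 = I × R2 = V1 × R2/(R1 + R2) = 15 × 4.7/82000 = 0.0008597 V

Final answer: 0.0008597 V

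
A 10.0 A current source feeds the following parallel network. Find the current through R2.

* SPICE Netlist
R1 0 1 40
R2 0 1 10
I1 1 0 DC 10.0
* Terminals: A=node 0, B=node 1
All resistors sit directly between nodes 0 and 1, so they are in parallel and share one voltage V; the full source current 10 A splits among them.
1/R_par = 1/40 + 1/10 = 0.125 S  =>  R_par = 8 Ω
V = I × R_par = 10 × 8 = 80 V
I_R2 = V/R2 = 80/10 = 8 A

Final answer: 8 A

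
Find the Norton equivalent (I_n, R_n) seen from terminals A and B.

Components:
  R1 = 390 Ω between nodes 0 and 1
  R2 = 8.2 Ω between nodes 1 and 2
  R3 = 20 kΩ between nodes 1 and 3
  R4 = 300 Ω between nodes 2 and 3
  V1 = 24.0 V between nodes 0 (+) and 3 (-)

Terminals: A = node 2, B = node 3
Find the Thévenin equivalent first; then I_n = V_th/R_th and R_n = R_th.
Step 1 — V_th is the open-circuit voltage V_A - V_B (nothing connected across the terminals).
Nodal analysis, taking node 3 as the 0 V reference.
Source V1 fixes V_0 = 24 V.
KCL at each unknown node (sum of currents leaving = 0; resistances in Ω):
  Node 1: (V_1 - 24)/390 + (V_1 - V_2)/8.2 + (V_1 - 0)/20000 = 0
  Node 2: (V_2 - V_1)/8.2 + (V_2 - 0)/300 = 0
Collecting terms (coefficients in siemens):
  0.1246·V_1 - 0.122·V_2 = 0.06154
  0.1253·V_2 - 0.122·V_1 = 0
Determinant D = (0.1246)(0.1253) - (-0.122)(-0.122) = 0.000734
V_1 = [(0.06154)(0.1253) - (-0.122)(0)]/D = 10.5 V
V_2 = [(0.1246)(0) - (0.06154)(-0.122)]/D = 10.22 V
V_th = V_2 - V_3 = 10.22 - 0 = 10.22 V
Step 2 — R_th: zero the source — replace V1 by a short circuit (node 3 merges into node 0) — and find the resistance seen between A (node 2) and B (node 0).
Reduce the network between node 2 (A) and node 0 (B) by series/parallel combination:
  Rp1 = R1 ‖ R3 (parallel, both between nodes 0 and 1) = 1/(1/390 + 1/20000) = 382.5 Ω
  Rs1 = R2 + Rp1 (series, joined only at node 1) = 8.2 + 382.5 = 390.7 Ω
  Rp2 = R4 ‖ Rs1 (parallel, both between nodes 0 and 2) = 1/(1/300 + 1/390.7) = 169.7 Ω
R_th = 169.7 Ω
I_n = V_th/R_th = 10.22/169.7 = 0.06025 A, and R_n = R_th = 169.7 Ω

Final answer: I_n = 0.06025 A, R_n = 169.7 Ω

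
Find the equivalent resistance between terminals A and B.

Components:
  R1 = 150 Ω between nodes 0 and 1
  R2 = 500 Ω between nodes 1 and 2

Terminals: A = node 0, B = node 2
Reduce the network between node 0 (A) and node 2 (B) by series/parallel combination:
  Rs1 = R1 + R2 (series, joined only at node 1) = 150 + 500 = 650 Ω
R_eq = 650 Ω

Final answer: 650 Ω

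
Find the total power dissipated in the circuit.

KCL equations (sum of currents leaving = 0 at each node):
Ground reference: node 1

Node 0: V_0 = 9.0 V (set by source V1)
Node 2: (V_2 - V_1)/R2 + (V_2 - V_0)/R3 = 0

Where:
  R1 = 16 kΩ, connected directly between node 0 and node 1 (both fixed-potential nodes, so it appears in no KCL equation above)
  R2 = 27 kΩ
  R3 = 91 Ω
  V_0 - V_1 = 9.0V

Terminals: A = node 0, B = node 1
Nodal analysis, taking node 1 as the 0 V reference.
Source V1 fixes V_0 = 9 V.
KCL at each unknown node (sum of currents leaving = 0; resistances in Ω):
  Node 2: (V_2 - 0)/27000 + (V_2 - 9)/91 = 0
Collecting terms: 0.01103 × V_2 = 0.0989  =>  V_2 = 8.97 V
Power in each resistor, P = (ΔV)²/R:
  P_R1 = (9 - 0)²/16000 = 0.005063 W
  P_R2 = (0 - 8.97)²/27000 = 0.00298 W
  P_R3 = (9 - 8.97)²/91 = 0.00001004 W
P_total = P_R1 + P_R2 + P_R3 = 0.008052 W

Final answer: 0.008052 W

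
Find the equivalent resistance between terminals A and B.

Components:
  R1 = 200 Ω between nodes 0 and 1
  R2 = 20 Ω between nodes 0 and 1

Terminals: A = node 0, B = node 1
Reduce the network between node 0 (A) and node 1 (B) by series/parallel combination:
  Rp1 = R1 ‖ R2 (parallel, both between nodes 0 and 1) = 1/(1/200 + 1/20) = 18.18 Ω
R_eq = 18.18 Ω

Final answer: 18.18 Ω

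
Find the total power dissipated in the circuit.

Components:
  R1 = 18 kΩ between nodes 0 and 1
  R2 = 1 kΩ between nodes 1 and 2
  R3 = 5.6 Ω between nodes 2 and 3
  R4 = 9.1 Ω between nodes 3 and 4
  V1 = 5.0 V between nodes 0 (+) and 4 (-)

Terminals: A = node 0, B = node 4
Nodal analysis, taking node 4 as the 0 V reference.
Source V1 fixes V_0 = 5 V.
KCL at each unknown node (sum of currents leaving = 0; resistances in Ω):
  Node 1: (V_1 - 5)/18000 + (V_1 - V_2)/1000 = 0
  Node 2: (V_2 - V_1)/1000 + (V_2 - V_3)/5.6 = 0
  Node 3: (V_3 - V_2)/5.6 + (V_3 - 0)/9.1 = 0
Collecting terms (coefficients in siemens):
  0.001056·V_1 - 0.001·V_2 = 0.0002778
  0.1796·V_2 - 0.001·V_1 - 0.1786·V_3 = 0
  0.2885·V_3 - 0.1786·V_2 = 0
Solving these 3 simultaneous equations (Gaussian elimination) gives:
  V_1 = 0.2668 V, V_2 = 0.003865 V, V_3 = 0.002393 V
Power in each resistor, P = (ΔV)²/R:
  P_R1 = (5 - 0.2668)²/18000 = 0.001245 W
  P_R2 = (0.2668 - 0.003865)²/1000 = 0.00006915 W
  P_R3 = (0.003865 - 0.002393)²/5.6 = 0.0000003872 W
  P_R4 = (0.002393 - 0)²/9.1 = 0.0000006292 W
P_total = P_R1 + P_R2 + P_R3 + P_R4 = 0.001315 W

Final answer: 0.001315 W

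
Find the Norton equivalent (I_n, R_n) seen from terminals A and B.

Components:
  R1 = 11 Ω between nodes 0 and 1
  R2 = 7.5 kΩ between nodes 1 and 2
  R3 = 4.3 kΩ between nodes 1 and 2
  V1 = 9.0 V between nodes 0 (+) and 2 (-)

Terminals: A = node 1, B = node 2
Find the Thévenin equivalent first; then I_n = V_th/R_th and R_n = R_th.
Step 1 — V_th is the open-circuit voltage V_A - V_B (nothing connected across the terminals).
Nodal analysis, taking node 2 as the 0 V reference.
Source V1 fixes V_0 = 9 V.
KCL at each unknown node (sum of currents leaving = 0; resistances in Ω):
  Node 1: (V_1 - 9)/11 + (V_1 - 0)/7500 + (V_1 - 0)/4300 = 0
Collecting terms: 0.09127 × V_1 = 0.8182  =>  V_1 = 8.964 V
V_th = V_1 - V_2 = 8.964 - 0 = 8.964 V
Step 2 — R_th: zero the source — replace V1 by a short circuit (node 2 merges into node 0) — and find the resistance seen between A (node 1) and B (node 0).
Reduce the network between node 1 (A) and node 0 (B) by series/parallel combination:
  Rp1 = R1 ‖ R2 ‖ R3 (parallel, all between nodes 0 and 1) = 1/(1/11 + 1/7500 + 1/4300) = 10.96 Ω
R_th = 10.96 Ω
I_n = V_th/R_th = 8.964/10.96 = 0.8182 A, and R_n = R_th = 10.96 Ω

Final answer: I_n = 0.8182 A, R_n = 10.96 Ω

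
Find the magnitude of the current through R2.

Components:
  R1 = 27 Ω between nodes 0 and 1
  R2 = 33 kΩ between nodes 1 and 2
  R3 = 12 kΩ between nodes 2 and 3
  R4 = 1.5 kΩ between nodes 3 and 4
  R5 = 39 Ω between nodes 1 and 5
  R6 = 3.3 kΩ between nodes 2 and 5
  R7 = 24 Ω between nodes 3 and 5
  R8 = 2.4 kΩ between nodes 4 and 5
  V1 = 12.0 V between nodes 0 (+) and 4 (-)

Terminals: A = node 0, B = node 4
Nodal analysis, taking node 4 as the 0 V reference.
Source V1 fixes V_0 = 12 V.
KCL at each unknown node (sum of currents leaving = 0; resistances in Ω):
  Node 1: (V_1 - 12)/27 + (V_1 - V_2)/33000 + (V_1 - V_5)/39 = 0
  Node 2: (V_2 - V_1)/33000 + (V_2 - V_3)/12000 + (V_2 - V_5)/3300 = 0
  Node 3: (V_3 - V_2)/12000 + (V_3 - 0)/1500 + (V_3 - V_5)/24 = 0
  Node 5: (V_5 - V_1)/39 + (V_5 - V_2)/3300 + (V_5 - V_3)/24 + (V_5 - 0)/2400 = 0
Collecting terms (coefficients in siemens):
  0.06271·V_1 - 0.0000303·V_2 - 0.02564·V_5 = 0.4444
  0.0004167·V_2 - 0.0000303·V_1 - 0.00008333·V_3 - 0.000303·V_5 = 0
  0.04242·V_3 - 0.00008333·V_2 - 0.04167·V_5 = 0
  0.06803·V_5 - 0.02564·V_1 - 0.000303·V_2 - 0.04167·V_3 = 0
Solving these 4 simultaneous equations (Gaussian elimination) gives:
  V_1 = 11.68 V, V_2 = 11.21 V, V_3 = 11.03 V, V_5 = 11.21 V
I_R2 = (V_1 - V_2)/R2 = (11.68 - 11.21)/33000 = 0.00001423 A
|I_R2| = 0.00001423 A

Final answer: |I_R2| = 1.423e-05 A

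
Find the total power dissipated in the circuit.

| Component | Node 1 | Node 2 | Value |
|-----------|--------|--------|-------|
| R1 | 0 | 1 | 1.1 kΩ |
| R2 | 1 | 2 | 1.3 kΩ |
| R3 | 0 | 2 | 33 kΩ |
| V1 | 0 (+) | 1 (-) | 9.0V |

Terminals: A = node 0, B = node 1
Nodal analysis, taking node 1 as the 0 V reference.
Source V1 fixes V_0 = 9 V.
KCL at each unknown node (sum of currents leaving = 0; resistances in Ω):
  Node 2: (V_2 - 0)/1300 + (V_2 - 9)/33000 = 0
Collecting terms: 0.0007995 × V_2 = 0.0002727  =>  V_2 = 0.3411 V
Power in each resistor, P = (ΔV)²/R:
  P_R1 = (9 - 0)²/1100 = 0.07364 W
  P_R2 = (0 - 0.3411)²/1300 = 0.0000895 W
  P_R3 = (9 - 0.3411)²/33000 = 0.002272 W
P_total = P_R1 + P_R2 + P_R3 = 0.076 W

Final answer: 0.076 W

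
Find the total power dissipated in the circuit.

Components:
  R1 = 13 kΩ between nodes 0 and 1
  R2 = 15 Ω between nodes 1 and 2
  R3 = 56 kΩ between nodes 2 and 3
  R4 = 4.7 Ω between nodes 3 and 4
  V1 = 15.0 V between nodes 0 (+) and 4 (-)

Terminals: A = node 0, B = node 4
Nodal analysis, taking node 4 as the 0 V reference.
Source V1 fixes V_0 = 15 V.
KCL at each unknown node (sum of currents leaving = 0; resistances in Ω):
  Node 1: (V_1 - 15)/13000 + (V_1 - V_2)/15 = 0
  Node 2: (V_2 - V_1)/15 + (V_2 - V_3)/56000 = 0
  Node 3: (V_3 - V_2)/56000 + (V_3 - 0)/4.7 = 0
Collecting terms (coefficients in siemens):
  0.06674·V_1 - 0.06667·V_2 = 0.001154
  0.06668·V_2 - 0.06667·V_1 - 0.00001786·V_3 = 0
  0.2128·V_3 - 0.00001786·V_2 = 0
Solving these 3 simultaneous equations (Gaussian elimination) gives:
  V_1 = 12.17 V, V_2 = 12.17 V, V_3 = 0.001021 V
Power in each resistor, P = (ΔV)²/R:
  P_R1 = (15 - 12.17)²/13000 = 0.000614 W
  P_R2 = (12.17 - 12.17)²/15 = 0.0000007085 W
  P_R3 = (12.17 - 0.001021)²/56000 = 0.002645 W
  P_R4 = (0.001021 - 0)²/4.7 = 0.000000222 W
P_total = P_R1 + P_R2 + P_R3 + P_R4 = 0.00326 W

Final answer: 0.00326 W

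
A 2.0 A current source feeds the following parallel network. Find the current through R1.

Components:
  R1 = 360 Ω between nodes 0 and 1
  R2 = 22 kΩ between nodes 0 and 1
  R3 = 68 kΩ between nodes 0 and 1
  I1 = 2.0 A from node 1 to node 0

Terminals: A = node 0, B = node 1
All resistors sit directly between nodes 0 and 1, so they are in parallel and share one voltage V; the full source current 2 A splits among them.
1/R_par = 1/360 + 1/22000 + 1/68000 = 0.002838 S  =>  R_par = 352.4 Ω
V = I × R_par = 2 × 352.4 = 704.7 V
I_R1 = V/R1 = 704.7/360 = 1.958 A

Final answer: 1.958 A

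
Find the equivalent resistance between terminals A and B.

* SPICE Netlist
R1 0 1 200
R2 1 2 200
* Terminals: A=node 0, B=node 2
Reduce the network between node 0 (A) and node 2 (B) by series/parallel combination:
  Rs1 = R1 + R2 (series, joined only at node 1) = 200 + 200 = 400 Ω
R_eq = 400 Ω

Final answer: 400 Ω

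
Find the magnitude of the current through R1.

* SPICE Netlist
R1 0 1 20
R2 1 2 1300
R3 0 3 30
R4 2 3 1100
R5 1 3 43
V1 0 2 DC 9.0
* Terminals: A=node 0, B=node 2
Nodal analysis, taking node 2 as the 0 V reference.
Source V1 fixes V_0 = 9 V.
KCL at each unknown node (sum of currents leaving = 0; resistances in Ω):
  Node 1: (V_1 - 9)/20 + (V_1 - 0)/1300 + (V_1 - V_3)/43 = 0
  Node 3: (V_3 - 9)/30 + (V_3 - 0)/1100 + (V_3 - V_1)/43 = 0
Collecting terms (coefficients in siemens):
  0.07403·V_1 - 0.02326·V_3 = 0.45
  0.0575·V_3 - 0.02326·V_1 = 0.3
Determinant D = (0.07403)(0.0575) - (-0.02326)(-0.02326) = 0.003715
V_1 = [(0.45)(0.0575) - (-0.02326)(0.3)]/D = 8.842 V
V_3 = [(0.07403)(0.3) - (0.45)(-0.02326)]/D = 8.794 V
I_R1 = (V_0 - V_1)/R1 = (9 - 8.842)/20 = 0.007917 A
|I_R1| = 0.007917 A

Final answer: |I_R1| = 0.007917 A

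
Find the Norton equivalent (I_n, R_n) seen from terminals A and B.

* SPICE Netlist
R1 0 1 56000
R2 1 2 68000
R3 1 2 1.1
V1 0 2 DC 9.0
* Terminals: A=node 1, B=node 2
Find the Thévenin equivalent first; then I_n = V_th/R_th and R_n = R_th.
Step 1 — V_th is the open-circuit voltage V_A - V_B (nothing connected across the terminals).
Nodal analysis, taking node 2 as the 0 V reference.
Source V1 fixes V_0 = 9 V.
KCL at each unknown node (sum of currents leaving = 0; resistances in Ω):
  Node 1: (V_1 - 9)/56000 + (V_1 - 0)/68000 + (V_1 - 0)/1.1 = 0
Collecting terms: 0.9091 × V_1 = 0.0001607  =>  V_1 = 0.0001768 V
V_th = V_1 - V_2 = 0.0001768 - 0 = 0.0001768 V
Step 2 — R_th: zero the source — replace V1 by a short circuit (node 2 merges into node 0) — and find the resistance seen between A (node 1) and B (node 0).
Reduce the network between node 1 (A) and node 0 (B) by series/parallel combination:
  Rp1 = R1 ‖ R2 ‖ R3 (parallel, all between nodes 0 and 1) = 1/(1/56000 + 1/68000 + 1/1.1) = 1.1 Ω
R_th = 1.1 Ω
I_n = V_th/R_th = 0.0001768/1.1 = 0.0001607 A, and R_n = R_th = 1.1 Ω

Final answer: I_n = 0.0001607 A, R_n = 1.1 Ω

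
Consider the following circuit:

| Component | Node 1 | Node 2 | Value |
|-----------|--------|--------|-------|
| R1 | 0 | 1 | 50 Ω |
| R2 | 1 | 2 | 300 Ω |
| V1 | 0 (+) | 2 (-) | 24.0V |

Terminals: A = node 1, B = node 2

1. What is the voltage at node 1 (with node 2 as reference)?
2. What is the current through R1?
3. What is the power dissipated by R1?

Nodal analysis, taking node 2 as the 0 V reference.
Source V1 fixes V_0 = 24 V.
KCL at each unknown node (sum of currents leaving = 0; resistances in Ω):
  Node 1: (V_1 - 24)/50 + (V_1 - 0)/300 = 0
Collecting terms: 0.02333 × V_1 = 0.48  =>  V_1 = 20.57 V
Part 1:
  Read off the nodal solution: V_1 = 20.57 V
Part 2:
  I_R1 = (V_0 - V_1)/R1 = (24 - 20.57)/50 = 0.06857 A
  Magnitude: I_R1 = 0.06857 A
Part 3:
  I_R1 = (V_0 - V_1)/R1 = (24 - 20.57)/50 = 0.06857 A
  P_R1 = I_R1² × R1 = (0.06857)² × 50 = 0.2351 W

Final answers:
1. V_1 = 20.57 V
2. I_R1 = 0.06857 A
3. P_R1 = 0.2351 W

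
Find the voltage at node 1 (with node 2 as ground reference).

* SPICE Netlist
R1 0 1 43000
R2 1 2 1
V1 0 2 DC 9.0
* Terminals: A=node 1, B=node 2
Nodal analysis, taking node 2 as the 0 V reference.
Source V1 fixes V_0 = 9 V.
KCL at each unknown node (sum of currents leaving = 0; resistances in Ω):
  Node 1: (V_1 - 9)/43000 + (V_1 - 0)/1 = 0
Collecting terms: 1 × V_1 = 0.0002093  =>  V_1 = 0.0002093 V
The requested potential is V_1 = 0.0002093 V.

Final answer: V_1 = 0.0002093 V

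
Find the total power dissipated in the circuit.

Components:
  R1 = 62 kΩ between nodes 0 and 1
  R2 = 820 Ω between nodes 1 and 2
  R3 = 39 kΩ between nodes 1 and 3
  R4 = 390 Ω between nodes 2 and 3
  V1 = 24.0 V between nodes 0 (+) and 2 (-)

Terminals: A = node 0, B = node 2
Nodal analysis, taking node 2 as the 0 V reference.
Source V1 fixes V_0 = 24 V.
KCL at each unknown node (sum of currents leaving = 0; resistances in Ω):
  Node 1: (V_1 - 24)/62000 + (V_1 - 0)/820 + (V_1 - V_3)/39000 = 0
  Node 3: (V_3 - V_1)/39000 + (V_3 - 0)/390 = 0
Collecting terms (coefficients in siemens):
  0.001261·V_1 - 0.00002564·V_3 = 0.0003871
  0.00259·V_3 - 0.00002564·V_1 = 0
Determinant D = (0.001261)(0.00259) - (-0.00002564)(-0.00002564) = 0.000003266
V_1 = [(0.0003871)(0.00259) - (-0.00002564)(0)]/D = 0.307 V
V_3 = [(0.001261)(0) - (0.0003871)(-0.00002564)]/D = 0.003039 V
Power in each resistor, P = (ΔV)²/R:
  P_R1 = (24 - 0.307)²/62000 = 0.009054 W
  P_R2 = (0.307 - 0)²/820 = 0.0001149 W
  P_R3 = (0.307 - 0.003039)²/39000 = 0.000002369 W
  P_R4 = (0 - 0.003039)²/390 = 0.00000002369 W
P_total = P_R1 + P_R2 + P_R3 + P_R4 = 0.009171 W

Final answer: 0.009171 W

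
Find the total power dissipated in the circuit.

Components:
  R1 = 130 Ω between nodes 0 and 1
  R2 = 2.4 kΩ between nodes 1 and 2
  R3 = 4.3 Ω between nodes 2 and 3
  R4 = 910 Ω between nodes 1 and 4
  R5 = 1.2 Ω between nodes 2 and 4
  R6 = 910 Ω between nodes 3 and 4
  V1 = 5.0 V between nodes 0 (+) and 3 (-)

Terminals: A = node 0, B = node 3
Nodal analysis, taking node 3 as the 0 V reference.
Source V1 fixes V_0 = 5 V.
KCL at each unknown node (sum of currents leaving = 0; resistances in Ω):
  Node 1: (V_1 - 5)/130 + (V_1 - V_2)/2400 + (V_1 - V_4)/910 = 0
  Node 2: (V_2 - V_1)/2400 + (V_2 - 0)/4.3 + (V_2 - V_4)/1.2 = 0
  Node 4: (V_4 - V_1)/910 + (V_4 - V_2)/1.2 + (V_4 - 0)/910 = 0
Collecting terms (coefficients in siemens):
  0.009208·V_1 - 0.0004167·V_2 - 0.001099·V_4 = 0.03846
  1.066·V_2 - 0.0004167·V_1 - 0.8333·V_4 = 0
  0.8355·V_4 - 0.001099·V_1 - 0.8333·V_2 = 0
Solving these 3 simultaneous equations (Gaussian elimination) gives:
  V_1 = 4.182 V, V_2 = 0.0269 V, V_4 = 0.03233 V
Power in each resistor, P = (ΔV)²/R:
  P_R1 = (5 - 4.182)²/130 = 0.005146 W
  P_R2 = (4.182 - 0.0269)²/2400 = 0.007194 W
  P_R3 = (0.0269 - 0)²/4.3 = 0.0001683 W
  P_R4 = (4.182 - 0.03233)²/910 = 0.01892 W
  P_R5 = (0.0269 - 0.03233)²/1.2 = 0.00002457 W
  P_R6 = (0 - 0.03233)²/910 = 0.000001149 W
P_total = P_R1 + P_R2 + P_R3 + P_R4 + P_R5 + P_R6 = 0.03146 W

Final answer: 0.03146 W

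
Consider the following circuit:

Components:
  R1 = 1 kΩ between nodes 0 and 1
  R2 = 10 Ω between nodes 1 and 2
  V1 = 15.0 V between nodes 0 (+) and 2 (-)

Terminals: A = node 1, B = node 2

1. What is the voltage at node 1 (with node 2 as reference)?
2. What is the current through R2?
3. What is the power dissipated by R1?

Nodal analysis, taking node 2 as the 0 V reference.
Source V1 fixes V_0 = 15 V.
KCL at each unknown node (sum of currents leaving = 0; resistances in Ω):
  Node 1: (V_1 - 15)/1000 + (V_1 - 0)/10 = 0
Collecting terms: 0.101 × V_1 = 0.015  =>  V_1 = 0.1485 V
Part 1:
  Read off the nodal solution: V_1 = 0.1485 V
Part 2:
  I_R2 = (V_1 - V_2)/R2 = (0.1485 - 0)/10 = 0.01485 A
  Magnitude: I_R2 = 0.01485 A
Part 3:
  I_R1 = (V_0 - V_1)/R1 = (15 - 0.1485)/1000 = 0.01485 A
  P_R1 = I_R1² × R1 = (0.01485)² × 1000 = 0.2206 W

Final answers:
1. V_1 = 0.1485 V
2. I_R2 = 0.01485 A
3. P_R1 = 0.2206 W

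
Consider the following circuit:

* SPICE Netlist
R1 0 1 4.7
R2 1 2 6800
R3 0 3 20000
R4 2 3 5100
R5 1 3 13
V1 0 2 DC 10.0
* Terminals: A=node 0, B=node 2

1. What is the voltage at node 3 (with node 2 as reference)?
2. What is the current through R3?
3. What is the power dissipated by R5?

Nodal analysis, taking node 2 as the 0 V reference.
Source V1 fixes V_0 = 10 V.
KCL at each unknown node (sum of currents leaving = 0; resistances in Ω):
  Node 1: (V_1 - 10)/4.7 + (V_1 - 0)/6800 + (V_1 - V_3)/13 = 0
  Node 3: (V_3 - 10)/20000 + (V_3 - 0)/5100 + (V_3 - V_1)/13 = 0
Collecting terms (coefficients in siemens):
  0.2898·V_1 - 0.07692·V_3 = 2.128
  0.07717·V_3 - 0.07692·V_1 = 0.0005
Determinant D = (0.2898)(0.07717) - (-0.07692)(-0.07692) = 0.01645
V_1 = [(2.128)(0.07717) - (-0.07692)(0.0005)]/D = 9.984 V
V_3 = [(0.2898)(0.0005) - (2.128)(-0.07692)]/D = 9.959 V
Part 1:
  Read off the nodal solution: V_3 = 9.959 V
Part 2:
  I_R3 = (V_0 - V_3)/R3 = (10 - 9.959)/20000 = 0.000002071 A
  Magnitude: I_R3 = 0.000002071 A
Part 3:
  I_R5 = (V_1 - V_3)/R5 = (9.984 - 9.959)/13 = 0.001951 A
  P_R5 = I_R5² × R5 = (0.001951)² × 13 = 0.00004946 W

Final answers:
1. V_3 = 9.959 V
2. I_R3 = 2.071e-06 A
3. P_R5 = 4.946e-05 W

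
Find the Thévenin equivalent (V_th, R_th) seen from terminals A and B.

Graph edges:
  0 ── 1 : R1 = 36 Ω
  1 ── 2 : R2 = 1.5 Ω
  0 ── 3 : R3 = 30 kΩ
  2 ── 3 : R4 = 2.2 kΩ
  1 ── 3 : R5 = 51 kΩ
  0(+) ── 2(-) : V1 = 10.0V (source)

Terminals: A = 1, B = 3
Step 1 — V_th is the open-circuit voltage V_A - V_B (nothing connected across the terminals).
Nodal analysis, taking node 2 as the 0 V reference.
Source V1 fixes V_0 = 10 V.
KCL at each unknown node (sum of currents leaving = 0; resistances in Ω):
  Node 1: (V_1 - 10)/36 + (V_1 - 0)/1.5 + (V_1 - V_3)/51000 = 0
  Node 3: (V_3 - 10)/30000 + (V_3 - 0)/2200 + (V_3 - V_1)/51000 = 0
Collecting terms (coefficients in siemens):
  0.6945·V_1 - 0.00001961·V_3 = 0.2778
  0.0005075·V_3 - 0.00001961·V_1 = 0.0003333
Determinant D = (0.6945)(0.0005075) - (-0.00001961)(-0.00001961) = 0.0003524
V_1 = [(0.2778)(0.0005075) - (-0.00001961)(0.0003333)]/D = 0.4 V
V_3 = [(0.6945)(0.0003333) - (0.2778)(-0.00001961)]/D = 0.6723 V
V_th = V_1 - V_3 = 0.4 - 0.6723 = -0.2723 V
Step 2 — R_th: zero the source — replace V1 by a short circuit (node 2 merges into node 0) — and find the resistance seen between A (node 1) and B (node 3).
Reduce the network between node 1 (A) and node 3 (B) by series/parallel combination:
  Rp1 = R1 ‖ R2 (parallel, both between nodes 0 and 1) = 1/(1/36 + 1/1.5) = 1.44 Ω
  Rp2 = R3 ‖ R4 (parallel, both between nodes 0 and 3) = 1/(1/30000 + 1/2200) = 2050 Ω
  Rs1 = Rp1 + Rp2 (series, joined only at node 0) = 1.44 + 2050 = 2051 Ω
  Rp3 = R5 ‖ Rs1 (parallel, both between nodes 1 and 3) = 1/(1/51000 + 1/2051) = 1972 Ω
R_th = 1.972 kΩ

Final answer: V_th = -0.2723 V, R_th = 1.972 kΩ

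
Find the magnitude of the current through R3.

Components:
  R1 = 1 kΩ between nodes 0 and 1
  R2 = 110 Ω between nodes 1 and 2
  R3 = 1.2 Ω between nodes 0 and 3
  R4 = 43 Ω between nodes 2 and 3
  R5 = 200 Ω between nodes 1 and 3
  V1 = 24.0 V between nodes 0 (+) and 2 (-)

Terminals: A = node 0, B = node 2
Nodal analysis, taking node 2 as the 0 V reference.
Source V1 fixes V_0 = 24 V.
KCL at each unknown node (sum of currents leaving = 0; resistances in Ω):
  Node 1: (V_1 - 24)/1000 + (V_1 - 0)/110 + (V_1 - V_3)/200 = 0
  Node 3: (V_3 - 24)/1.2 + (V_3 - 0)/43 + (V_3 - V_1)/200 = 0
Collecting terms (coefficients in siemens):
  0.01509·V_1 - 0.005·V_3 = 0.024
  0.8616·V_3 - 0.005·V_1 = 20
Determinant D = (0.01509)(0.8616) - (-0.005)(-0.005) = 0.01298
V_1 = [(0.024)(0.8616) - (-0.005)(20)]/D = 9.299 V
V_3 = [(0.01509)(20) - (0.024)(-0.005)]/D = 23.27 V
I_R3 = (V_0 - V_3)/R3 = (24 - 23.27)/1.2 = 0.6109 A
|I_R3| = 0.6109 A

Final answer: |I_R3| = 0.6109 A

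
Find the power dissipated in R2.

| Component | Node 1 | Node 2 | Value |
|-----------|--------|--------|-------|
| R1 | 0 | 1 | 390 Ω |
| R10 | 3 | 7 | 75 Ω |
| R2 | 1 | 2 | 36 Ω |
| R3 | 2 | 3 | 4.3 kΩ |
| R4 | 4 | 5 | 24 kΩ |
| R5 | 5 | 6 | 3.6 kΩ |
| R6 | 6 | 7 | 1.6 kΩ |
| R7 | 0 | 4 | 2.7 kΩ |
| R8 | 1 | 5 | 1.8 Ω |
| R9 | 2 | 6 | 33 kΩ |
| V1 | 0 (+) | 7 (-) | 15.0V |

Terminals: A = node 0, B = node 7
Nodal analysis, taking node 7 as the 0 V reference.
Source V1 fixes V_0 = 15 V.
KCL at each unknown node (sum of currents leaving = 0; resistances in Ω):
  Node 1: (V_1 - 15)/390 + (V_1 - V_2)/36 + (V_1 - V_5)/1.8 = 0
  Node 2: (V_2 - V_1)/36 + (V_2 - V_3)/4300 + (V_2 - V_6)/33000 = 0
  Node 3: (V_3 - V_2)/4300 + (V_3 - 0)/75 = 0
  Node 4: (V_4 - V_5)/24000 + (V_4 - 15)/2700 = 0
  Node 5: (V_5 - V_4)/24000 + (V_5 - V_6)/3600 + (V_5 - V_1)/1.8 = 0
  Node 6: (V_6 - V_5)/3600 + (V_6 - 0)/1600 + (V_6 - V_2)/33000 = 0
Collecting terms (coefficients in siemens):
  0.5859·V_1 - 0.02778·V_2 - 0.5556·V_5 = 0.03846
  0.02804·V_2 - 0.02778·V_1 - 0.0002326·V_3 - 0.0000303·V_6 = 0
  0.01357·V_3 - 0.0002326·V_2 = 0
  0.000412·V_4 - 0.00004167·V_5 = 0.005556
  0.5559·V_5 - 0.5556·V_1 - 0.00004167·V_4 - 0.0002778·V_6 = 0
  0.0009331·V_6 - 0.0000303·V_2 - 0.0002778·V_5 = 0
Solving these 6 simultaneous equations (Gaussian elimination) gives:
  V_1 = 12.86 V, V_2 = 12.75 V, V_3 = 0.2185 V, V_4 = 14.78 V
  V_5 = 12.86 V, V_6 = 4.241 V
I_R2 = (V_1 - V_2)/R2 = (12.86 - 12.75)/36 = 0.003171 A
P_R2 = I_R2² × R2 = (0.003171)² × 36 = 0.0003621 W

Final answer: 0.0003621 W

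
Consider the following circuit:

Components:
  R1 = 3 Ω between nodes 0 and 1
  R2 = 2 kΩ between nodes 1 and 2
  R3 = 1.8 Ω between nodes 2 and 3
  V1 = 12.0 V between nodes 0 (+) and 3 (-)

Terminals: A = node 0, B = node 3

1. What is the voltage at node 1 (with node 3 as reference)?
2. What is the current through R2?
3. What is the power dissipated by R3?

Nodal analysis, taking node 3 as the 0 V reference.
Source V1 fixes V_0 = 12 V.
KCL at each unknown node (sum of currents leaving = 0; resistances in Ω):
  Node 1: (V_1 - 12)/3 + (V_1 - V_2)/2000 = 0
  Node 2: (V_2 - V_1)/2000 + (V_2 - 0)/1.8 = 0
Collecting terms (coefficients in siemens):
  0.3338·V_1 - 0.0005·V_2 = 4
  0.5561·V_2 - 0.0005·V_1 = 0
Determinant D = (0.3338)(0.5561) - (-0.0005)(-0.0005) = 0.1856
V_1 = [(4)(0.5561) - (-0.0005)(0)]/D = 11.98 V
V_2 = [(0.3338)(0) - (4)(-0.0005)]/D = 0.01077 V
Part 1:
  Read off the nodal solution: V_1 = 11.98 V
Part 2:
  I_R2 = (V_1 - V_2)/R2 = (11.98 - 0.01077)/2000 = 0.005986 A
  Magnitude: I_R2 = 0.005986 A
Part 3:
  I_R3 = (V_2 - V_3)/R3 = (0.01077 - 0)/1.8 = 0.005986 A
  P_R3 = I_R3² × R3 = (0.005986)² × 1.8 = 0.00006449 W

Final answers:
1. V_1 = 11.98 V
2. I_R2 = 0.005986 A
3. P_R3 = 6.449e-05 W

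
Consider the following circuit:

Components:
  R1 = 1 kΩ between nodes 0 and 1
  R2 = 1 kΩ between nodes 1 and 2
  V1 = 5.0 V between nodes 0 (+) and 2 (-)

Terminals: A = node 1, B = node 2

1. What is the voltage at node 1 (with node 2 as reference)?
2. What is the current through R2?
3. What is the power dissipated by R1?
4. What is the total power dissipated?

Nodal analysis, taking node 2 as the 0 V reference.
Source V1 fixes V_0 = 5 V.
KCL at each unknown node (sum of currents leaving = 0; resistances in Ω):
  Node 1: (V_1 - 5)/1000 + (V_1 - 0)/1000 = 0
Collecting terms: 0.002 × V_1 = 0.005  =>  V_1 = 2.5 V
Part 1:
  Read off the nodal solution: V_1 = 2.5 V
Part 2:
  I_R2 = (V_1 - V_2)/R2 = (2.5 - 0)/1000 = 0.0025 A
  Magnitude: I_R2 = 0.0025 A
Part 3:
  I_R1 = (V_0 - V_1)/R1 = (5 - 2.5)/1000 = 0.0025 A
  P_R1 = I_R1² × R1 = (0.0025)² × 1000 = 0.00625 W
Part 4:
  Power in each resistor, P = (ΔV)²/R:
    P_R1 = (5 - 2.5)²/1000 = 0.00625 W
    P_R2 = (2.5 - 0)²/1000 = 0.00625 W
  P_total = P_R1 + P_R2 = 0.0125 W

Final answers:
1. V_1 = 2.5 V
2. I_R2 = 0.0025 A
3. P_R1 = 0.00625 W
4. P_total = 0.0125 W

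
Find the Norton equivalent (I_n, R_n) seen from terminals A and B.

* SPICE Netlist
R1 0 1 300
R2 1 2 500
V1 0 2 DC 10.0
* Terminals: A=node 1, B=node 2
Find the Thévenin equivalent first; then I_n = V_th/R_th and R_n = R_th.
Step 1 — V_th is the open-circuit voltage V_A - V_B (nothing connected across the terminals).
Nodal analysis, taking node 2 as the 0 V reference.
Source V1 fixes V_0 = 10 V.
KCL at each unknown node (sum of currents leaving = 0; resistances in Ω):
  Node 1: (V_1 - 10)/300 + (V_1 - 0)/500 = 0
Collecting terms: 0.005333 × V_1 = 0.03333  =>  V_1 = 6.25 V
V_th = V_1 - V_2 = 6.25 - 0 = 6.25 V
Step 2 — R_th: zero the source — replace V1 by a short circuit (node 2 merges into node 0) — and find the resistance seen between A (node 1) and B (node 0).
Reduce the network between node 1 (A) and node 0 (B) by series/parallel combination:
  Rp1 = R1 ‖ R2 (parallel, both between nodes 0 and 1) = 1/(1/300 + 1/500) = 187.5 Ω
R_th = 187.5 Ω
I_n = V_th/R_th = 6.25/187.5 = 0.03333 A, and R_n = R_th = 187.5 Ω

Final answer: I_n = 0.03333 A, R_n = 187.5 Ω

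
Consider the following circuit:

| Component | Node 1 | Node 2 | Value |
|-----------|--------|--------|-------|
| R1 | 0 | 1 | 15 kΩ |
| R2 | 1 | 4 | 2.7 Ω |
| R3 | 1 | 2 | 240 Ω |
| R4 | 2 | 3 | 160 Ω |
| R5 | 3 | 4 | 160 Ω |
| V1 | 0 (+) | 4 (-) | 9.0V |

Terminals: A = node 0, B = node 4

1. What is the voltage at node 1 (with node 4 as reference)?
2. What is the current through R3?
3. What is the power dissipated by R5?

Nodal analysis, taking node 4 as the 0 V reference.
Source V1 fixes V_0 = 9 V.
KCL at each unknown node (sum of currents leaving = 0; resistances in Ω):
  Node 1: (V_1 - 9)/15000 + (V_1 - 0)/2.7 + (V_1 - V_2)/240 = 0
  Node 2: (V_2 - V_1)/240 + (V_2 - V_3)/160 = 0
  Node 3: (V_3 - V_2)/160 + (V_3 - 0)/160 = 0
Collecting terms (coefficients in siemens):
  0.3746·V_1 - 0.004167·V_2 = 0.0006
  0.01042·V_2 - 0.004167·V_1 - 0.00625·V_3 = 0
  0.0125·V_3 - 0.00625·V_2 = 0
Solving these 3 simultaneous equations (Gaussian elimination) gives:
  V_1 = 0.001612 V, V_2 = 0.0009211 V, V_3 = 0.0004606 V
Part 1:
  Read off the nodal solution: V_1 = 0.001612 V
Part 2:
  I_R3 = (V_1 - V_2)/R3 = (0.001612 - 0.0009211)/240 = 0.000002878 A
  Magnitude: I_R3 = 0.000002878 A
Part 3:
  I_R5 = (V_3 - V_4)/R5 = (0.0004606 - 0)/160 = 0.000002878 A
  P_R5 = I_R5² × R5 = (0.000002878)² × 160 = 0.000000001326 W

Final answers:
1. V_1 = 0.001612 V
2. I_R3 = 2.878e-06 A
3. P_R5 = 1.326e-09 W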